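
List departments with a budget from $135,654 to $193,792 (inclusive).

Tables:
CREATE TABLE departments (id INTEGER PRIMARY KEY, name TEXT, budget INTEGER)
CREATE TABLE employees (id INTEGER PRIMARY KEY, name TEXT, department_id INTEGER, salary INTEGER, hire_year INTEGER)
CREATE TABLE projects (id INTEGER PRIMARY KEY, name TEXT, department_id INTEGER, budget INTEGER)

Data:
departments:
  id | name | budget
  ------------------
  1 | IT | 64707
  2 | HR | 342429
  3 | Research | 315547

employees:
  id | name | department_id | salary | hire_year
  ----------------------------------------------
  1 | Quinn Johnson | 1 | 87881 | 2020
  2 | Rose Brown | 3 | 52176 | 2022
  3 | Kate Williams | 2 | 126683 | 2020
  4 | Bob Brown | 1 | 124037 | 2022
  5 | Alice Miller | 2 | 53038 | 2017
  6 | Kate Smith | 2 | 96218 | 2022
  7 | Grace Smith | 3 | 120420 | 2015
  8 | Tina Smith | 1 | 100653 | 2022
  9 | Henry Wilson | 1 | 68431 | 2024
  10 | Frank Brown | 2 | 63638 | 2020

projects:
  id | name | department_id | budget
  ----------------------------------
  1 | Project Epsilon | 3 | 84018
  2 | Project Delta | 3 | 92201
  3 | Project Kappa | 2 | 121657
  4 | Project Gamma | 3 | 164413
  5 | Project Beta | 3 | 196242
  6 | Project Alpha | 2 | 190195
SELECT name, budget FROM departments WHERE budget BETWEEN 135654 AND 193792

Execution result:
(no rows)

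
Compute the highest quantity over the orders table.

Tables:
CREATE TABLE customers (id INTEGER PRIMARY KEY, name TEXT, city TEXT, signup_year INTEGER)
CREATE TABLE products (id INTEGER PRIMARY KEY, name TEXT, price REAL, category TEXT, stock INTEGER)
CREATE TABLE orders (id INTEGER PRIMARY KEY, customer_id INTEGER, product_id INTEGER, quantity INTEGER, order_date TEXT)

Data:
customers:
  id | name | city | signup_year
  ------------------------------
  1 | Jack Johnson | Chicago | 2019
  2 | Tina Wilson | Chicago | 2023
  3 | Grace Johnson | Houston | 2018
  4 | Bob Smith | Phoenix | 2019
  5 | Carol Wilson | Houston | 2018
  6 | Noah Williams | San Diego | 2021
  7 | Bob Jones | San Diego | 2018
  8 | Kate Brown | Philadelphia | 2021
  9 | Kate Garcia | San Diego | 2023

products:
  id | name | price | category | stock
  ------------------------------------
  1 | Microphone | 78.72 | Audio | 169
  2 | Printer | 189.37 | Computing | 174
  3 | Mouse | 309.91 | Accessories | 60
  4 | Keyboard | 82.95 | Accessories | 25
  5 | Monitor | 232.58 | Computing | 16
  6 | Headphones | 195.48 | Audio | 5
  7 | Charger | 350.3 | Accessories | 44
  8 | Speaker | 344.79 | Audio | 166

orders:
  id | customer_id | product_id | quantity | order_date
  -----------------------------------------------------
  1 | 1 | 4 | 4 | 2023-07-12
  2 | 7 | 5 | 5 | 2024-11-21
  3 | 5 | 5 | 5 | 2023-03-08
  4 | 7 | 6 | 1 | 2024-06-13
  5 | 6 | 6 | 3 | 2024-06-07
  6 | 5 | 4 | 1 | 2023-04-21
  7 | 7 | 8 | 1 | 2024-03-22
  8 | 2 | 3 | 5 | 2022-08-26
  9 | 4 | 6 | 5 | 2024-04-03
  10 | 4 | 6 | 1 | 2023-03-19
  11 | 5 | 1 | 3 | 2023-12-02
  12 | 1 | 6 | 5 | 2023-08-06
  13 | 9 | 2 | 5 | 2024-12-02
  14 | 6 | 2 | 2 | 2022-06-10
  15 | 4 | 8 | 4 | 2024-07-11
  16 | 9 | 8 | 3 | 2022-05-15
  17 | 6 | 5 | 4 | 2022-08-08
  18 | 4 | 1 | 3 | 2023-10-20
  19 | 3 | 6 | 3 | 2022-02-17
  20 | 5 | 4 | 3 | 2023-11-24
SELECT MAX(quantity) FROM orders

Execution result:
5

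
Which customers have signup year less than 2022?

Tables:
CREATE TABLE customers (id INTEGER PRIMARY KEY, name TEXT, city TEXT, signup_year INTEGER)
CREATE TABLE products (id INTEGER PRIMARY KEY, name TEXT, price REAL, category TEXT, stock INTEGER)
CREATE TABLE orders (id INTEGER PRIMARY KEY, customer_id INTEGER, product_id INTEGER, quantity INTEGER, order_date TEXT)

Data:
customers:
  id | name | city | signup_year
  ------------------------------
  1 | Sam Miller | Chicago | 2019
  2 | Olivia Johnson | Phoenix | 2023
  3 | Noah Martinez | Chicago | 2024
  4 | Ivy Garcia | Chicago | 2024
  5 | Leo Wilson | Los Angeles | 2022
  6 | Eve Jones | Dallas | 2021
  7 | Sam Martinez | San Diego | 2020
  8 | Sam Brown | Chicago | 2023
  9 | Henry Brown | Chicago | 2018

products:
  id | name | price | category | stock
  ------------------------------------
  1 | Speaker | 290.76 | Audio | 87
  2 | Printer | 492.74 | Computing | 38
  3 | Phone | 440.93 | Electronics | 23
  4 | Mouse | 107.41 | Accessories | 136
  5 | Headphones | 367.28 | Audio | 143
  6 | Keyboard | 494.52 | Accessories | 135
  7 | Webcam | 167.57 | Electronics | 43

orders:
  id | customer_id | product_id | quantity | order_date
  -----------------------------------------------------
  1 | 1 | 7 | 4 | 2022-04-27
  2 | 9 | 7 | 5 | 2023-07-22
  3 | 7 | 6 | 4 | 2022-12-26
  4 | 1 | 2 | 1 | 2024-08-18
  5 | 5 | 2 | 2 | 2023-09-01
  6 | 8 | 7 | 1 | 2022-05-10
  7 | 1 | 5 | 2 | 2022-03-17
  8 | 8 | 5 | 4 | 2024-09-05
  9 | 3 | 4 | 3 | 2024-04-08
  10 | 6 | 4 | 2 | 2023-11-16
SELECT name, signup_year FROM customers WHERE signup_year < 2022

Execution result:
name | signup_year
Sam Miller | 2019
Eve Jones | 2021
Sam Martinez | 2020
Henry Brown | 2018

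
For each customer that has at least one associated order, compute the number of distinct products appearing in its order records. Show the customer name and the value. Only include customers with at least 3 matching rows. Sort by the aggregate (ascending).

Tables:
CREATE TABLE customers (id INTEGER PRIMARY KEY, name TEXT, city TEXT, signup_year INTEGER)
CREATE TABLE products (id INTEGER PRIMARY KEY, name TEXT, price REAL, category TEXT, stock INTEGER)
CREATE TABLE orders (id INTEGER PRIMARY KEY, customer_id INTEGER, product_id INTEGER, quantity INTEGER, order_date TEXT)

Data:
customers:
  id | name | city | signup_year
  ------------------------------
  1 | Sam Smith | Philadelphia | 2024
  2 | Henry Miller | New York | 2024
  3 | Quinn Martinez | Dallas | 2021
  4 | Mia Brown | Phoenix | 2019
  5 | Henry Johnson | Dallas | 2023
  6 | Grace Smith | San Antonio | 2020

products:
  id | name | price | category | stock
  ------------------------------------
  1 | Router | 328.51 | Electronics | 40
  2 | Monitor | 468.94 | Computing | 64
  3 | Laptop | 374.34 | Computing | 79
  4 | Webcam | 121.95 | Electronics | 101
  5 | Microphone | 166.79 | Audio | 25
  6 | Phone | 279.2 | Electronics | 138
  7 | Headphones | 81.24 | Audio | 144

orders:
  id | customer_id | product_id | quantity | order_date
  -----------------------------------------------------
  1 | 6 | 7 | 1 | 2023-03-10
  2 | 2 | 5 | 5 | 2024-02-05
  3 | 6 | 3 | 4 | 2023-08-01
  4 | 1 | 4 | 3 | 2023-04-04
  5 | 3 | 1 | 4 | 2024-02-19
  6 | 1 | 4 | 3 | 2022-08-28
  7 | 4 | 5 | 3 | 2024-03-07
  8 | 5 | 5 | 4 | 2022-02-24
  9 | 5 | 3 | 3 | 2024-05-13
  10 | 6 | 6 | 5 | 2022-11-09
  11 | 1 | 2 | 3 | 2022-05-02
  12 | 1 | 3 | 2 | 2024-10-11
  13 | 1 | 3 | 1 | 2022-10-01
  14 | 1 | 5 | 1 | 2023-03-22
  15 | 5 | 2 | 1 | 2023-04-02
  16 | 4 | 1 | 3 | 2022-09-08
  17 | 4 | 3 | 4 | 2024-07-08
SELECT p.name, COUNT(DISTINCT c.product_id) AS distinct_product_count FROM orders c JOIN customers p ON c.customer_id = p.id GROUP BY p.id, p.name HAVING COUNT(*) >= 3 ORDER BY distinct_product_count ASC

Execution result:
name | distinct_product_count
Mia Brown | 3
Henry Johnson | 3
Grace Smith | 3
Sam Smith | 4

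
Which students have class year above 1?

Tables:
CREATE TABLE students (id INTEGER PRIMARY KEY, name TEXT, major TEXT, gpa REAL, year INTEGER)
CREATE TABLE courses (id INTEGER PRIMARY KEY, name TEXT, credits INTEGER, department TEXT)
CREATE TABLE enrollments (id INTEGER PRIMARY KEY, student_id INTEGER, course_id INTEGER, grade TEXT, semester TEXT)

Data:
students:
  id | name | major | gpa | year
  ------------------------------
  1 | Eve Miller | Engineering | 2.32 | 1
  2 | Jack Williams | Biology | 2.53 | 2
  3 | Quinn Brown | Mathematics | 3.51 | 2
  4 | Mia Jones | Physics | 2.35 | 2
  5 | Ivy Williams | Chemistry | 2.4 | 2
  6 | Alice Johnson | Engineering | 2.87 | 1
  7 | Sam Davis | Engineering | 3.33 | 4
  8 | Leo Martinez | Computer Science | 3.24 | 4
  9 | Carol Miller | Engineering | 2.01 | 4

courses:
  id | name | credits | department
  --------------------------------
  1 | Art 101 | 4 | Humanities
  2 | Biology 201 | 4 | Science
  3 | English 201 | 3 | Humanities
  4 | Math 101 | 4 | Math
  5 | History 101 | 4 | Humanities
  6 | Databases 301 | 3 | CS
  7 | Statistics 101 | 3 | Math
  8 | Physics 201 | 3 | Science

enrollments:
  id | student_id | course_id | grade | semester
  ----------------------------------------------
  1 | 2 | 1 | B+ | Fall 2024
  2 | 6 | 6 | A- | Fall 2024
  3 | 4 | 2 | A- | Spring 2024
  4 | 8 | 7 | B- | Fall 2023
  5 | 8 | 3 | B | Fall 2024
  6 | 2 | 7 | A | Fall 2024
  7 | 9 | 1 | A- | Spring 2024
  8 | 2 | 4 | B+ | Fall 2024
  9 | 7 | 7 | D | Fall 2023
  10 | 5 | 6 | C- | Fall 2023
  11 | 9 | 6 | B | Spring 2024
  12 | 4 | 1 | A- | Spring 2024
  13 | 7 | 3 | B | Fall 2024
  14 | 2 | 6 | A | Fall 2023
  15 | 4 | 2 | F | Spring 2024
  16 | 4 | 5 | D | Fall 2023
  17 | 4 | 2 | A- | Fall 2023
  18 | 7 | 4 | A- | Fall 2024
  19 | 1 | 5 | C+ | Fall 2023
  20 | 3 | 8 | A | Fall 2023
SELECT name, year FROM students WHERE year > 1

Execution result:
name | year
Jack Williams | 2
Quinn Brown | 2
Mia Jones | 2
Ivy Williams | 2
Sam Davis | 4
Leo Martinez | 4
Carol Miller | 4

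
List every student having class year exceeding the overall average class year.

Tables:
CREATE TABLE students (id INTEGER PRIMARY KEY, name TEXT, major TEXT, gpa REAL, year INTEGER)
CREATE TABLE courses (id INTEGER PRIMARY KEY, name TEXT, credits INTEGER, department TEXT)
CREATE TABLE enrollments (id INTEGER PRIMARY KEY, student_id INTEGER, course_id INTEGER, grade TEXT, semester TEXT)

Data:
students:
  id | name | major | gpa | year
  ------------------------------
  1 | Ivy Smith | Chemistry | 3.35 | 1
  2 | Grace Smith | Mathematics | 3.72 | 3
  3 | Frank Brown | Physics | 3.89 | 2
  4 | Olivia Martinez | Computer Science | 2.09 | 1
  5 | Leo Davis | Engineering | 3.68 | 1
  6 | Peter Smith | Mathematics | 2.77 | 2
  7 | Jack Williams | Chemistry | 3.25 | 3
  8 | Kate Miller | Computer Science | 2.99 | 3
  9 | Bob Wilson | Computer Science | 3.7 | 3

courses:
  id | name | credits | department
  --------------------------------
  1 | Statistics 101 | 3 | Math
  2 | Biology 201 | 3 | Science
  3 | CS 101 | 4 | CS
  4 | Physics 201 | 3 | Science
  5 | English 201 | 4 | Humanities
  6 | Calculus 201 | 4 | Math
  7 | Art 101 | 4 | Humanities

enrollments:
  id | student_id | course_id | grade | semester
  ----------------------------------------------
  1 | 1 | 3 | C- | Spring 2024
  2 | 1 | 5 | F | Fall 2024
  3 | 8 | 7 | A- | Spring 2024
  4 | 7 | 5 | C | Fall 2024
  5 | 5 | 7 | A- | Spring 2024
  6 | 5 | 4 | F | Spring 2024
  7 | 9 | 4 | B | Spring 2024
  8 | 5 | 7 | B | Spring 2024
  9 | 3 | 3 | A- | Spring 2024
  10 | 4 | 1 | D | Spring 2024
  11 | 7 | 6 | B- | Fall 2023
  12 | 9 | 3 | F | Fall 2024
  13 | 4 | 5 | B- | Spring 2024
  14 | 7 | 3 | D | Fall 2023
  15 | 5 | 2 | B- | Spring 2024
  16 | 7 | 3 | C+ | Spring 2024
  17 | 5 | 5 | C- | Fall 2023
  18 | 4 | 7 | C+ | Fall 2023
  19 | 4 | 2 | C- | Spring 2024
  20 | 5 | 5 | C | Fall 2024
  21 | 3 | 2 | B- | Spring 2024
SELECT name, year FROM students WHERE year > (SELECT AVG(year) FROM students)

Execution result:
name | year
Grace Smith | 3
Jack Williams | 3
Kate Miller | 3
Bob Wilson | 3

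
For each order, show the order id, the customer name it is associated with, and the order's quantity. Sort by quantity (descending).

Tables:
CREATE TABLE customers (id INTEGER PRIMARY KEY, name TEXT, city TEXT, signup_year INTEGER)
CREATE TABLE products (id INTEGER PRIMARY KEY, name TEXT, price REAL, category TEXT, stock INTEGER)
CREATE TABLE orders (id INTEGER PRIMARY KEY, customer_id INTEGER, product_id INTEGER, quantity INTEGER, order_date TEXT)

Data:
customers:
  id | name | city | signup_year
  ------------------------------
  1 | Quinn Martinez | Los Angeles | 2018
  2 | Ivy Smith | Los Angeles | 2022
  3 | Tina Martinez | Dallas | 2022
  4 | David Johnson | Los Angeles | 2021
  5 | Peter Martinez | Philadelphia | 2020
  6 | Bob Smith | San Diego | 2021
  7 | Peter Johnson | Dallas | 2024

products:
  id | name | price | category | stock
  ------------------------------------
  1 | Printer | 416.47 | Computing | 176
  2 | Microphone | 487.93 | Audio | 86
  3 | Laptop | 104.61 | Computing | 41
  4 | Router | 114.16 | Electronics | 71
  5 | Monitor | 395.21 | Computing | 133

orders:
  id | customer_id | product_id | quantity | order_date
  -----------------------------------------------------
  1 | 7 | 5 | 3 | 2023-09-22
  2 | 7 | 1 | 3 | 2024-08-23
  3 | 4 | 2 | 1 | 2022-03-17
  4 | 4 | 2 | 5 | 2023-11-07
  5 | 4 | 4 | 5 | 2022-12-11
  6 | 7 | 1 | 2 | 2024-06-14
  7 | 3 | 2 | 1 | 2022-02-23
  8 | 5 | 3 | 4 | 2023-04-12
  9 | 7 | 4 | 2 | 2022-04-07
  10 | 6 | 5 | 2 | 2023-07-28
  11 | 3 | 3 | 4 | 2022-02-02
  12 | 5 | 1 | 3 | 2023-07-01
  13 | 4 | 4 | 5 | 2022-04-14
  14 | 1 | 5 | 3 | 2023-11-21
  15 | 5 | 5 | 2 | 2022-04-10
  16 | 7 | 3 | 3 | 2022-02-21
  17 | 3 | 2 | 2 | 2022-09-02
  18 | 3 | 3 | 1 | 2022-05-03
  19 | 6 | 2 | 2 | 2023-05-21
SELECT c.id, p.name AS customer, c.quantity FROM orders c JOIN customers p ON c.customer_id = p.id ORDER BY c.quantity DESC

Execution result:
id | customer | quantity
4 | David Johnson | 5
5 | David Johnson | 5
13 | David Johnson | 5
8 | Peter Martinez | 4
11 | Tina Martinez | 4
1 | Peter Johnson | 3
2 | Peter Johnson | 3
12 | Peter Martinez | 3
14 | Quinn Martinez | 3
16 | Peter Johnson | 3
6 | Peter Johnson | 2
9 | Peter Johnson | 2
10 | Bob Smith | 2
15 | Peter Martinez | 2
17 | Tina Martinez | 2
19 | Bob Smith | 2
3 | David Johnson | 1
7 | Tina Martinez | 1
18 | Tina Martinez | 1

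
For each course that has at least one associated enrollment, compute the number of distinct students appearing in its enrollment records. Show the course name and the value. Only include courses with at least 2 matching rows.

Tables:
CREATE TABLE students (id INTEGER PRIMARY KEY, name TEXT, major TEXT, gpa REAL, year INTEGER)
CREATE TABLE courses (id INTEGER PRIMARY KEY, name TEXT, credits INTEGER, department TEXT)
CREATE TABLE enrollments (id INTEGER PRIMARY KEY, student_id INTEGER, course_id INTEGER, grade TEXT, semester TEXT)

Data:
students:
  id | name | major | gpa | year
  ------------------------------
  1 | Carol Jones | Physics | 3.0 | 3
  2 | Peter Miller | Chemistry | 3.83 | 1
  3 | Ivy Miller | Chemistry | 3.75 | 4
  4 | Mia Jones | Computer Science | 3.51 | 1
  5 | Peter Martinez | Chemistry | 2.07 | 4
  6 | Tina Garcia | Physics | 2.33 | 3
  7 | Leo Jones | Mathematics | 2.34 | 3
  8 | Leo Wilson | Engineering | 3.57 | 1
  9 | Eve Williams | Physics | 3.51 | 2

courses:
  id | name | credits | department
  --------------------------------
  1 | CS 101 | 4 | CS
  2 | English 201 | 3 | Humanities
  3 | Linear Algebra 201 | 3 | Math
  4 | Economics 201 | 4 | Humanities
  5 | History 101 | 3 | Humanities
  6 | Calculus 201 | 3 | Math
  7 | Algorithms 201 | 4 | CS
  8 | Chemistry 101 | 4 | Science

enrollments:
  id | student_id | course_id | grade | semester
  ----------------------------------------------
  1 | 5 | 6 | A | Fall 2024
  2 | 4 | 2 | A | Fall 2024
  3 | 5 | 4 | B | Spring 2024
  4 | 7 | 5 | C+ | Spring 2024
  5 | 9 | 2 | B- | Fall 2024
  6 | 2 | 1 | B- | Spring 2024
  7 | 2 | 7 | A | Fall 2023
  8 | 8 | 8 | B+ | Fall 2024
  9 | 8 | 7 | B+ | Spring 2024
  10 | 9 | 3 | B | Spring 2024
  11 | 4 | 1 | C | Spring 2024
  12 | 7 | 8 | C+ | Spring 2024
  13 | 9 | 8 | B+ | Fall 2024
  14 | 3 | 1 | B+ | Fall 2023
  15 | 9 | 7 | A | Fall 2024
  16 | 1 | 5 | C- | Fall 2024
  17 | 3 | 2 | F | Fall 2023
SELECT p.name, COUNT(DISTINCT c.student_id) AS distinct_student_count FROM enrollments c JOIN courses p ON c.course_id = p.id GROUP BY p.id, p.name HAVING COUNT(*) >= 2

Execution result:
name | distinct_student_count
CS 101 | 3
English 201 | 3
History 101 | 2
Algorithms 201 | 3
Chemistry 101 | 3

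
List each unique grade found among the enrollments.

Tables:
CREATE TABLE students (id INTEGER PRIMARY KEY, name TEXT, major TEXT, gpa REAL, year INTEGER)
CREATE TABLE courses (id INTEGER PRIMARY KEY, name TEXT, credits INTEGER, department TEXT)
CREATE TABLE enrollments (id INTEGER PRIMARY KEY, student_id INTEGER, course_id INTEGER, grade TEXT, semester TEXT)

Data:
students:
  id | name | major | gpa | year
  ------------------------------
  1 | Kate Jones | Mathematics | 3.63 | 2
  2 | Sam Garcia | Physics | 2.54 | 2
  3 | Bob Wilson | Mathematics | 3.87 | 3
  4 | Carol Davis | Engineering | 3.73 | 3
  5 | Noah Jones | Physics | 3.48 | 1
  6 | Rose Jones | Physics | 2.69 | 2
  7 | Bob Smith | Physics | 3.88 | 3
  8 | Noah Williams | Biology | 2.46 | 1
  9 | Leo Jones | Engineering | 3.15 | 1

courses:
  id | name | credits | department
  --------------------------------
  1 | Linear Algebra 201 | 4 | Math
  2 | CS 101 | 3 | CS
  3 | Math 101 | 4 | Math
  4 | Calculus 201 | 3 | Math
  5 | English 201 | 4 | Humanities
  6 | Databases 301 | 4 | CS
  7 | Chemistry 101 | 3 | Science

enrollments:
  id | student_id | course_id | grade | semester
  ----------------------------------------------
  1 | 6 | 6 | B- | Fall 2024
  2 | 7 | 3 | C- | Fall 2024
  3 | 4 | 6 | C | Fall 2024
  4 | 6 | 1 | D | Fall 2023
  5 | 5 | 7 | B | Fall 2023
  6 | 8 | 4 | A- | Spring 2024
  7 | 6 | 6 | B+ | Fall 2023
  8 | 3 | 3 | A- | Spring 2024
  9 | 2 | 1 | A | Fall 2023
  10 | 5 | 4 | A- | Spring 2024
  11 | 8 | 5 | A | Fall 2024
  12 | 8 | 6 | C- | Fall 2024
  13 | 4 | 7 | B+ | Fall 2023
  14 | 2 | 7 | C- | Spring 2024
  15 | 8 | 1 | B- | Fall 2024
SELECT DISTINCT grade FROM enrollments

Execution result:
grade
B-
C-
C
D
B
A-
B+
A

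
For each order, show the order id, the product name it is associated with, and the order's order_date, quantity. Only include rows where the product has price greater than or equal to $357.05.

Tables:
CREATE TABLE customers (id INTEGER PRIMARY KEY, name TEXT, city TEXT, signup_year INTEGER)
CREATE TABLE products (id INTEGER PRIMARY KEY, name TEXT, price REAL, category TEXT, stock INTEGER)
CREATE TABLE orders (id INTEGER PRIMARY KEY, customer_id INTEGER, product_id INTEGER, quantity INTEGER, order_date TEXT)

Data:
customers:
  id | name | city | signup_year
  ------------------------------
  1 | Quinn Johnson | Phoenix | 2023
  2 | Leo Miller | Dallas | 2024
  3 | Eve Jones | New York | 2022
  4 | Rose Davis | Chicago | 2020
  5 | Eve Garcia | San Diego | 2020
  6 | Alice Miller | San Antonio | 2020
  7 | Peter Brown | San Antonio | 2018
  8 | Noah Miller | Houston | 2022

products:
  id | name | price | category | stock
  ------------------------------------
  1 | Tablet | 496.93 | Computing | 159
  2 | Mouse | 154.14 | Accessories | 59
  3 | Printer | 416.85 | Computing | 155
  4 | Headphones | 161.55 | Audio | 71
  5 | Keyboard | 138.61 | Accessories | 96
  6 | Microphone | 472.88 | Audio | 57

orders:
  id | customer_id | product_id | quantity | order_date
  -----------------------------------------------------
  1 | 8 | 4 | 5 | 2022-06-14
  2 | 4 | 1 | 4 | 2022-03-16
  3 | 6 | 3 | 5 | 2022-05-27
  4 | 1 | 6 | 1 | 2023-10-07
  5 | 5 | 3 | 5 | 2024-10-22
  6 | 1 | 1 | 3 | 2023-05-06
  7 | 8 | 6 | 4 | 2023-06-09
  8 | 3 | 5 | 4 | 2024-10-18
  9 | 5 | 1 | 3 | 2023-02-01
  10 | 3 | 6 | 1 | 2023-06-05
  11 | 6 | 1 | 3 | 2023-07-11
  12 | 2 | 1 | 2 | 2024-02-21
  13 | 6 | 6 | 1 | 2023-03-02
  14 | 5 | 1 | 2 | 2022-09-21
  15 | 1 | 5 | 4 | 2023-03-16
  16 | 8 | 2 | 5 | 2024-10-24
SELECT c.id, p.name AS product, c.order_date, c.quantity FROM orders c JOIN products p ON c.product_id = p.id WHERE p.price >= 357.05

Execution result:
id | product | order_date | quantity
2 | Tablet | 2022-03-16 | 4
3 | Printer | 2022-05-27 | 5
4 | Microphone | 2023-10-07 | 1
5 | Printer | 2024-10-22 | 5
6 | Tablet | 2023-05-06 | 3
7 | Microphone | 2023-06-09 | 4
9 | Tablet | 2023-02-01 | 3
10 | Microphone | 2023-06-05 | 1
11 | Tablet | 2023-07-11 | 3
12 | Tablet | 2024-02-21 | 2
13 | Microphone | 2023-03-02 | 1
14 | Tablet | 2022-09-21 | 2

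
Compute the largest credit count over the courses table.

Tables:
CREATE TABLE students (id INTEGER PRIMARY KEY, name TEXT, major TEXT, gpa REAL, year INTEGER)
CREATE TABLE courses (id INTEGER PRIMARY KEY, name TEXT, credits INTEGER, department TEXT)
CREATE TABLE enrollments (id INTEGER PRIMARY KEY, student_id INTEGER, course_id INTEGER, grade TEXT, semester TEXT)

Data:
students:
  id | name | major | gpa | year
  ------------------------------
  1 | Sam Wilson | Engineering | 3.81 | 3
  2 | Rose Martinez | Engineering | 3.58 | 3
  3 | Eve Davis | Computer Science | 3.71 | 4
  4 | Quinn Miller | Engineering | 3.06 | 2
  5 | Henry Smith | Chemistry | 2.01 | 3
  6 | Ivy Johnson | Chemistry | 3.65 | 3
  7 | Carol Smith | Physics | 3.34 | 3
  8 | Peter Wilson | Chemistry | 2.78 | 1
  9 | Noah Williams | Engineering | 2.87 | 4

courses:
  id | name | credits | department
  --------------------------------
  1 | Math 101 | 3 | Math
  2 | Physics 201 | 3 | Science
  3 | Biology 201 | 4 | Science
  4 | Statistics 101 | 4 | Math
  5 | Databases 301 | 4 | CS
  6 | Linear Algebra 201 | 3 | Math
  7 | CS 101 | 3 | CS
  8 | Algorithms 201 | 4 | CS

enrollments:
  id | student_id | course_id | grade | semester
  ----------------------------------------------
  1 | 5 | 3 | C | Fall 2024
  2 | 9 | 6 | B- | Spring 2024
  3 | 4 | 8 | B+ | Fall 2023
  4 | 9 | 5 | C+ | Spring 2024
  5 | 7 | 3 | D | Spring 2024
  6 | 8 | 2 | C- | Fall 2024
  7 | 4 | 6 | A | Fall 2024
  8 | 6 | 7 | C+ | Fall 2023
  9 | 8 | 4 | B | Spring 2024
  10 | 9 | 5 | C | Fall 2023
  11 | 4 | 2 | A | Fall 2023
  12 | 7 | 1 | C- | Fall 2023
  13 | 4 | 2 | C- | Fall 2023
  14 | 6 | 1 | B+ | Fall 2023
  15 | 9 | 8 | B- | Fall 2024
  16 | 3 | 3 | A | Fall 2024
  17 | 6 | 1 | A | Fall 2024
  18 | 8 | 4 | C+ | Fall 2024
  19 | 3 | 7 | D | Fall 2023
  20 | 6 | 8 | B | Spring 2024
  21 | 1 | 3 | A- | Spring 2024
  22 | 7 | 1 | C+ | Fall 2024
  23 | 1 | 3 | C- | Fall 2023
SELECT MAX(credits) FROM courses

Execution result:
4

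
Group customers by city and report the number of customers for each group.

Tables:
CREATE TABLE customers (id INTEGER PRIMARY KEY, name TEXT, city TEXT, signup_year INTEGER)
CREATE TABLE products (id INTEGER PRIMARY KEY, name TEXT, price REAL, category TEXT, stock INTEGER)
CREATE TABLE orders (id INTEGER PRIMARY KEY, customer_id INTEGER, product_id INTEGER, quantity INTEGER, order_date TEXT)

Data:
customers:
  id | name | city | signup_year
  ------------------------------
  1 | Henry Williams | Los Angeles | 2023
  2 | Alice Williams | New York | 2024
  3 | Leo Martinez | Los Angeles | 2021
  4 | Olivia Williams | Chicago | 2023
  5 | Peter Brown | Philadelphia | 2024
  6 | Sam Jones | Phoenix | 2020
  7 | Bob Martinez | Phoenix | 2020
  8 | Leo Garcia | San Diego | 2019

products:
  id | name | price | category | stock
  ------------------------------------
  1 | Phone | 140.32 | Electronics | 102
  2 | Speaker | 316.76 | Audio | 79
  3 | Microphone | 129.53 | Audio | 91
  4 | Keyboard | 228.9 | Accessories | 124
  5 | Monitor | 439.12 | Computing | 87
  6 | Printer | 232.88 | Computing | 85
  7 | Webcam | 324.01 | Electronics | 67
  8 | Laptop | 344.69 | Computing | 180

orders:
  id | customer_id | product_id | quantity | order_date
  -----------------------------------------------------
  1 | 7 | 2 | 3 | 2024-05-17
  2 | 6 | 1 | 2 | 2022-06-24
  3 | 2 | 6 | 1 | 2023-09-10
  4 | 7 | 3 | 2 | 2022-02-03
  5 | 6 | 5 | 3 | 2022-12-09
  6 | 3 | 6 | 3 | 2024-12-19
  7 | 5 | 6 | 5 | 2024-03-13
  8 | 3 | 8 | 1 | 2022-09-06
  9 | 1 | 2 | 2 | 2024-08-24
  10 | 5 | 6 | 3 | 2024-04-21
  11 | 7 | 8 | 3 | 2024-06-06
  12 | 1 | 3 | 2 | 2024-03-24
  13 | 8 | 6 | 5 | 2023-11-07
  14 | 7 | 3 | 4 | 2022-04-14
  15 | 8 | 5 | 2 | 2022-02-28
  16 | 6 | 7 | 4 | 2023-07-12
SELECT city, COUNT(*) AS n FROM customers GROUP BY city

Execution result:
city | n
Chicago | 1
Los Angeles | 2
New York | 1
Philadelphia | 1
Phoenix | 2
San Diego | 1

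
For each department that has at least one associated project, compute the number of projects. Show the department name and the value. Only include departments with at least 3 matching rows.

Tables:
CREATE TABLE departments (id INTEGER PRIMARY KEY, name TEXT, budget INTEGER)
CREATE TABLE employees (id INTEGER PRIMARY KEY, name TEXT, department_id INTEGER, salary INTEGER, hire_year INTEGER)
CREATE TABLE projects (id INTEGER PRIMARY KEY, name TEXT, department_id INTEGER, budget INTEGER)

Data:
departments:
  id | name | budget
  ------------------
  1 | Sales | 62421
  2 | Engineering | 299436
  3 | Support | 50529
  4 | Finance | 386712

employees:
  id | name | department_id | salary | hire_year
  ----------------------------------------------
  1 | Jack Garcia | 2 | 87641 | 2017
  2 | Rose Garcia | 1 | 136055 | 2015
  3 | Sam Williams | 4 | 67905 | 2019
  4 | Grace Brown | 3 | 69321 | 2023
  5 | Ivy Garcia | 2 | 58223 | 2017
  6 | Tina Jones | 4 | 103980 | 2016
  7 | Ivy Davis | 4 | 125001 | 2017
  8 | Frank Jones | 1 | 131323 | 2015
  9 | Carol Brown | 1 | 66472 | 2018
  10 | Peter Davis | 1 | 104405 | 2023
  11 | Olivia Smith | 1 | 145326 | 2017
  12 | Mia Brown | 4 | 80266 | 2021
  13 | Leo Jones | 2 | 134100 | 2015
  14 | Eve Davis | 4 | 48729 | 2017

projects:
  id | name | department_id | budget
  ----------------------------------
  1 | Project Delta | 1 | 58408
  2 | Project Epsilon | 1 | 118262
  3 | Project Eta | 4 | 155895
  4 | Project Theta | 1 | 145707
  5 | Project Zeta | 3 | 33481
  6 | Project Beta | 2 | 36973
SELECT p.name, COUNT(*) AS n FROM projects c JOIN departments p ON c.department_id = p.id GROUP BY p.id, p.name HAVING COUNT(*) >= 3

Execution result:
name | n
Sales | 3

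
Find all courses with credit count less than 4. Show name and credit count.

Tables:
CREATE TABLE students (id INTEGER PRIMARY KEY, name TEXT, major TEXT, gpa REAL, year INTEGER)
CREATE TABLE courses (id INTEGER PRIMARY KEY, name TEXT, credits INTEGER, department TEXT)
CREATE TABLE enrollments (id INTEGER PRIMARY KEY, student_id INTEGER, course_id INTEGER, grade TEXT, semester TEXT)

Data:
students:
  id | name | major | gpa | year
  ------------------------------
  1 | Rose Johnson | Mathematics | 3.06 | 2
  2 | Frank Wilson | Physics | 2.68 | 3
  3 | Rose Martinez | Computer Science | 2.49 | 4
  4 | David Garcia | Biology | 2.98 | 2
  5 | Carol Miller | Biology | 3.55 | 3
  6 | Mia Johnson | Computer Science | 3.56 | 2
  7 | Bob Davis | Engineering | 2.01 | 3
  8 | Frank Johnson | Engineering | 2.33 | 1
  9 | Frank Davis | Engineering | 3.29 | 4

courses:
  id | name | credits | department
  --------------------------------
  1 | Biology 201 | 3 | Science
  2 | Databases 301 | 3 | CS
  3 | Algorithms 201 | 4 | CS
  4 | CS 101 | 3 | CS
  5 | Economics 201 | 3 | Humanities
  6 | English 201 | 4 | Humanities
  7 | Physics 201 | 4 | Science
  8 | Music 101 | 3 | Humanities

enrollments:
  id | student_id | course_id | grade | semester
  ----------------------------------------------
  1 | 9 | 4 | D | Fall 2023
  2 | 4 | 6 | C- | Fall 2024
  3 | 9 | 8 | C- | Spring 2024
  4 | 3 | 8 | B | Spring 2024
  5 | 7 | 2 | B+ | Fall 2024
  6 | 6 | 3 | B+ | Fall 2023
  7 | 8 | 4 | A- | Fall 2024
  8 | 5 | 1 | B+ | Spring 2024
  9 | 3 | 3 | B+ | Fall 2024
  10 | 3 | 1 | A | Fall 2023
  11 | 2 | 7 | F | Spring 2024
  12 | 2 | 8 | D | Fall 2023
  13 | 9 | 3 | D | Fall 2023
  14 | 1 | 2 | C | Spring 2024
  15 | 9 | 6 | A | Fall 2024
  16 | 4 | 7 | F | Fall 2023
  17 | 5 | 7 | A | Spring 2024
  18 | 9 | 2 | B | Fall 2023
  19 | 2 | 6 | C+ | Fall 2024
SELECT name, credits FROM courses WHERE credits < 4

Execution result:
name | credits
Biology 201 | 3
Databases 301 | 3
CS 101 | 3
Economics 201 | 3
Music 101 | 3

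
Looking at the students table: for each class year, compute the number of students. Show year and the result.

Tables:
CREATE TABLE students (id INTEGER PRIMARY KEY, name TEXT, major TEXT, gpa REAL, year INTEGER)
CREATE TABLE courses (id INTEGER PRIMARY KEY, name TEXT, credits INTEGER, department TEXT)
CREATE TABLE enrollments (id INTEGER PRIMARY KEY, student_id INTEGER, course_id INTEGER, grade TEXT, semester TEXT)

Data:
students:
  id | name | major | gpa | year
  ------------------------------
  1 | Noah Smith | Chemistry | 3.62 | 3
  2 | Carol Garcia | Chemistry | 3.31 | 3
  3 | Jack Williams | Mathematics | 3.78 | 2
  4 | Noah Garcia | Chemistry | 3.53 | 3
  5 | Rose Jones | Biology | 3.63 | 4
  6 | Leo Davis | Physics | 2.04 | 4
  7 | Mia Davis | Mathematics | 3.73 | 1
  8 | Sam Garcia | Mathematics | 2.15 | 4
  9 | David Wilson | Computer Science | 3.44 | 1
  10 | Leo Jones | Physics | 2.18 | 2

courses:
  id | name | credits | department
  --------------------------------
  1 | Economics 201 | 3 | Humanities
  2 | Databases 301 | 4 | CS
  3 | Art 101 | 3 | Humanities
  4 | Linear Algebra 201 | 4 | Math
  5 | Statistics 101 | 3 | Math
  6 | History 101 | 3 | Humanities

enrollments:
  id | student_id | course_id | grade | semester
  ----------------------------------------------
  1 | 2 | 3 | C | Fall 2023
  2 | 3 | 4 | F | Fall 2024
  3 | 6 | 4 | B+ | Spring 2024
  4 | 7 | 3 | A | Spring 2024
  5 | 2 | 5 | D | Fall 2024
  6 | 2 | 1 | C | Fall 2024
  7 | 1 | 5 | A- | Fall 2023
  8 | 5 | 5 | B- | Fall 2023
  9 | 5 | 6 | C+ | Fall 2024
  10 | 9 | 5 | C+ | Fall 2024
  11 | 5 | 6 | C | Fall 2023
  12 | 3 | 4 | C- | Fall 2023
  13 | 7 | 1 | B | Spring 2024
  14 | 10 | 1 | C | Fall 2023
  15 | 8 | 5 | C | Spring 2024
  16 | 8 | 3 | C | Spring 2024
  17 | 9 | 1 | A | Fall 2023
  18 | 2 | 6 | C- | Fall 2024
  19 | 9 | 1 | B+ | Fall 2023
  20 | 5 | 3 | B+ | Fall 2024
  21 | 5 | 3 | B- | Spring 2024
SELECT year, COUNT(*) AS n FROM students GROUP BY year

Execution result:
year | n
1 | 2
2 | 2
3 | 3
4 | 3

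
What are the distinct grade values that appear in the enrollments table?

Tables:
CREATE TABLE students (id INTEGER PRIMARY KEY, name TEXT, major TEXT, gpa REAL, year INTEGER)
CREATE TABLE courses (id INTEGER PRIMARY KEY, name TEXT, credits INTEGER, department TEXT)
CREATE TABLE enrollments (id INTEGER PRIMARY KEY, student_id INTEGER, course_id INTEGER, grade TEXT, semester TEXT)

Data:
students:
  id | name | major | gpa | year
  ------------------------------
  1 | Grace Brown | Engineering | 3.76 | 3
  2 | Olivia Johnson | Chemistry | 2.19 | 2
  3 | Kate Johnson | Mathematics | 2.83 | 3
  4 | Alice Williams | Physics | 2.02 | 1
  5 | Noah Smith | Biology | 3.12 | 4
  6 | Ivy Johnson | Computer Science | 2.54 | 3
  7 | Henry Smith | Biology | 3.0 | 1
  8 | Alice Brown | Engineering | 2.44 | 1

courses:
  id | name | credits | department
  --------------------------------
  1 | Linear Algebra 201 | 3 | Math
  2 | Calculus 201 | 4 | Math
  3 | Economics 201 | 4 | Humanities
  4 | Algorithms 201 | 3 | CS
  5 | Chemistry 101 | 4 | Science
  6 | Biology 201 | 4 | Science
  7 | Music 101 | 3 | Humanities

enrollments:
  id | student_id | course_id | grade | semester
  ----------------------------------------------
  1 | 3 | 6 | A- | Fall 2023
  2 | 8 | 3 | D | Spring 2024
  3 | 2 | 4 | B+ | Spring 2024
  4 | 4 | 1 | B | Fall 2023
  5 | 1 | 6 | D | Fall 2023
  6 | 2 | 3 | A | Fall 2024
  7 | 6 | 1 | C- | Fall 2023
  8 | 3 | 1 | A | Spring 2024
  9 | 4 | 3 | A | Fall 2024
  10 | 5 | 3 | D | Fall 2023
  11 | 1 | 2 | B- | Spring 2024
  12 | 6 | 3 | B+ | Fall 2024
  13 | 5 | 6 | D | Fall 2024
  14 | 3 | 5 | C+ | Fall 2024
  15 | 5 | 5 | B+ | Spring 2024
SELECT DISTINCT grade FROM enrollments

Execution result:
grade
A-
D
B+
B
A
C-
B-
C+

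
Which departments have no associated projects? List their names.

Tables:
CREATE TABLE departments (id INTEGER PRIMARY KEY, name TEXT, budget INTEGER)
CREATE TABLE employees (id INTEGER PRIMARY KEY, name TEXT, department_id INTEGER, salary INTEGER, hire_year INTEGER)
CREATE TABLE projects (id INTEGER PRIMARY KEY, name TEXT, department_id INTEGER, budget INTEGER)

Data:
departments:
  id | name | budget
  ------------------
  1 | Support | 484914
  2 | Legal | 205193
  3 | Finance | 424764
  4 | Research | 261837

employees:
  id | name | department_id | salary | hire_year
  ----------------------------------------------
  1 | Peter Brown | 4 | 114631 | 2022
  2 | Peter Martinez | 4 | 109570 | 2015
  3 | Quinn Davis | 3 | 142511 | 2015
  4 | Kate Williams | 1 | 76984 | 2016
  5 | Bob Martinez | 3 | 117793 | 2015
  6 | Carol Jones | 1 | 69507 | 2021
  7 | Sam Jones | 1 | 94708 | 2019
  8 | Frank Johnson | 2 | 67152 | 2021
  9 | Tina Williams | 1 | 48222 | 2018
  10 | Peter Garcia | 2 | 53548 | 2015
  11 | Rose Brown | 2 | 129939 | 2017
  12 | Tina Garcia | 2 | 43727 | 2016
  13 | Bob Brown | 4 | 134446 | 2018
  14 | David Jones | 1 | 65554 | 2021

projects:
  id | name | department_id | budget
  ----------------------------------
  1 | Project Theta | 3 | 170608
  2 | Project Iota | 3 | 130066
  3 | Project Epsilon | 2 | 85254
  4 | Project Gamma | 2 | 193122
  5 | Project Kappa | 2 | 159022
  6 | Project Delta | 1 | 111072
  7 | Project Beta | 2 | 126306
SELECT p.name FROM departments p LEFT JOIN projects c ON c.department_id = p.id WHERE c.id IS NULL

Execution result:
Research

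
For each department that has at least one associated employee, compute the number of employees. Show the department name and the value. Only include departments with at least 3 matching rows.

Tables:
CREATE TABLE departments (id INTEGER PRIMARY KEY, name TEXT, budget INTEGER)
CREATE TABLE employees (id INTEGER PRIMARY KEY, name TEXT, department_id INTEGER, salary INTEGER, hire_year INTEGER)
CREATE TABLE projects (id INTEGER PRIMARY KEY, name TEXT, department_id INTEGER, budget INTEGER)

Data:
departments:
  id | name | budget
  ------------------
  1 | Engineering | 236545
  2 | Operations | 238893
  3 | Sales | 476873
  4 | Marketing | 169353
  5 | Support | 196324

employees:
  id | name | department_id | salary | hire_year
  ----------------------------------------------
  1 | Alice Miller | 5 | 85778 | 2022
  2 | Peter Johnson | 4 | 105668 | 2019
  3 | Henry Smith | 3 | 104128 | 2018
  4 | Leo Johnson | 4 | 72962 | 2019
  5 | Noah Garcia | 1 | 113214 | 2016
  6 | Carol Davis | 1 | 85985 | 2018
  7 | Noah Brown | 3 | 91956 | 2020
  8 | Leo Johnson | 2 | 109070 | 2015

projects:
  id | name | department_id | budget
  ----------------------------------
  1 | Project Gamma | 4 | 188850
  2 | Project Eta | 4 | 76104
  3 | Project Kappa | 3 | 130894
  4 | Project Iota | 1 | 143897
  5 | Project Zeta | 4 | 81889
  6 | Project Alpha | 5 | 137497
SELECT p.name, COUNT(*) AS n FROM employees c JOIN departments p ON c.department_id = p.id GROUP BY p.id, p.name HAVING COUNT(*) >= 3

Execution result:
(no rows)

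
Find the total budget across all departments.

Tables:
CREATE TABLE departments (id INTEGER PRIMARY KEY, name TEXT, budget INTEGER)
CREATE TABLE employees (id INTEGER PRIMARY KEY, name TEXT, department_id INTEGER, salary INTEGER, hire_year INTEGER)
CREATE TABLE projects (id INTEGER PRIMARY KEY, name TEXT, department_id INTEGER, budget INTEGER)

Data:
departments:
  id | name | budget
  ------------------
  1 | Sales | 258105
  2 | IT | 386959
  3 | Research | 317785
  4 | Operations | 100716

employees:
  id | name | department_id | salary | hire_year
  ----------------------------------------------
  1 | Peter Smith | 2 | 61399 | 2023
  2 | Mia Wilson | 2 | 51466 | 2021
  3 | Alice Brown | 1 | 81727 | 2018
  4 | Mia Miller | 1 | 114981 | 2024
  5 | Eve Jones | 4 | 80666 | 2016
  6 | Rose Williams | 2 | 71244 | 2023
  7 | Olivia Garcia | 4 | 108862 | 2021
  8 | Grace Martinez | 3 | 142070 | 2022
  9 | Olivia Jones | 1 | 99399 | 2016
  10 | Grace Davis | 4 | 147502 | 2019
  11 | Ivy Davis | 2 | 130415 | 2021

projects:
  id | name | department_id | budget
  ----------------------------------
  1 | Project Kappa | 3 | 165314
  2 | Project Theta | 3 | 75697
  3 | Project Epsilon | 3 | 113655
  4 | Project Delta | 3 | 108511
SELECT SUM(budget) FROM departments

Execution result:
1063565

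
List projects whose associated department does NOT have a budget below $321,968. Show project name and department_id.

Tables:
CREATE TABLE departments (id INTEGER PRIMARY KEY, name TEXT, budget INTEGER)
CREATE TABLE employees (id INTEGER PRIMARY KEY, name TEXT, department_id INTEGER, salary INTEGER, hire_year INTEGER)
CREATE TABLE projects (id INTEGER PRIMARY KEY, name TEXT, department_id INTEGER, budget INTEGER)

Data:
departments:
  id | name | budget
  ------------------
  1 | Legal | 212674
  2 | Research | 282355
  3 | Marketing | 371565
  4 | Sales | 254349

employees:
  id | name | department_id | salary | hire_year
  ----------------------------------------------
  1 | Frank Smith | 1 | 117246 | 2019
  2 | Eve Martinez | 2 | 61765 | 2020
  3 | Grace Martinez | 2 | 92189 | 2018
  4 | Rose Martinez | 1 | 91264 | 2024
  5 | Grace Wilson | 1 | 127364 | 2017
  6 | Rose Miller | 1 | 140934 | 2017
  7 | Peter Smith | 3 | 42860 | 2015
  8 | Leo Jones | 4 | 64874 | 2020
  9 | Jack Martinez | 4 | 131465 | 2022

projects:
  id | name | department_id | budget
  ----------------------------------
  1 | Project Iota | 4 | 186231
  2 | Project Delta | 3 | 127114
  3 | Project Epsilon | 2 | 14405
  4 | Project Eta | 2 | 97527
SELECT name, department_id FROM projects WHERE department_id NOT IN (SELECT id FROM departments WHERE budget < 321968)

Execution result:
name | department_id
Project Delta | 3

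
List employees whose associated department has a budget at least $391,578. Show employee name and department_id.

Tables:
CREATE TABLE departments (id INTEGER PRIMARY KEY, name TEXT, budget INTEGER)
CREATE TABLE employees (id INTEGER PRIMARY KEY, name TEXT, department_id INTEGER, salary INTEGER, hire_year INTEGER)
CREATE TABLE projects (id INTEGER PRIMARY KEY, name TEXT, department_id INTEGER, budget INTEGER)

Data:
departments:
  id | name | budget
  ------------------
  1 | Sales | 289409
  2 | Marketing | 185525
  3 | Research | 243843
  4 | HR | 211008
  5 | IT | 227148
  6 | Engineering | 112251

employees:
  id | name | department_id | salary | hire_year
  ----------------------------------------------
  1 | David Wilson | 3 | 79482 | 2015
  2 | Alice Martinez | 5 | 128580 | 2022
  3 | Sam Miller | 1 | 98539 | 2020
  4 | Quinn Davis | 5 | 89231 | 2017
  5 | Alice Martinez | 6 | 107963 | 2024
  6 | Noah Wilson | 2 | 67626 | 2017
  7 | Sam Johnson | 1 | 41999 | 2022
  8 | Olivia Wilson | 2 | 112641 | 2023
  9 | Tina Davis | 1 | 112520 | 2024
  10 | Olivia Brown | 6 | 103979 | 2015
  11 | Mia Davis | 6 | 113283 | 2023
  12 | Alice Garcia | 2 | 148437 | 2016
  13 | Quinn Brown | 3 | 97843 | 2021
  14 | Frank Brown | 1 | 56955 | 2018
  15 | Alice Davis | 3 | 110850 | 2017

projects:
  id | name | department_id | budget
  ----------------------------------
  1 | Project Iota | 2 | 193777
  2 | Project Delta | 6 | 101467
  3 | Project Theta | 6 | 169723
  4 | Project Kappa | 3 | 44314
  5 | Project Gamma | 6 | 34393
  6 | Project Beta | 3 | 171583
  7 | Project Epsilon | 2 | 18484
SELECT name, department_id FROM employees WHERE department_id IN (SELECT id FROM departments WHERE budget >= 391578)

Execution result:
(no rows)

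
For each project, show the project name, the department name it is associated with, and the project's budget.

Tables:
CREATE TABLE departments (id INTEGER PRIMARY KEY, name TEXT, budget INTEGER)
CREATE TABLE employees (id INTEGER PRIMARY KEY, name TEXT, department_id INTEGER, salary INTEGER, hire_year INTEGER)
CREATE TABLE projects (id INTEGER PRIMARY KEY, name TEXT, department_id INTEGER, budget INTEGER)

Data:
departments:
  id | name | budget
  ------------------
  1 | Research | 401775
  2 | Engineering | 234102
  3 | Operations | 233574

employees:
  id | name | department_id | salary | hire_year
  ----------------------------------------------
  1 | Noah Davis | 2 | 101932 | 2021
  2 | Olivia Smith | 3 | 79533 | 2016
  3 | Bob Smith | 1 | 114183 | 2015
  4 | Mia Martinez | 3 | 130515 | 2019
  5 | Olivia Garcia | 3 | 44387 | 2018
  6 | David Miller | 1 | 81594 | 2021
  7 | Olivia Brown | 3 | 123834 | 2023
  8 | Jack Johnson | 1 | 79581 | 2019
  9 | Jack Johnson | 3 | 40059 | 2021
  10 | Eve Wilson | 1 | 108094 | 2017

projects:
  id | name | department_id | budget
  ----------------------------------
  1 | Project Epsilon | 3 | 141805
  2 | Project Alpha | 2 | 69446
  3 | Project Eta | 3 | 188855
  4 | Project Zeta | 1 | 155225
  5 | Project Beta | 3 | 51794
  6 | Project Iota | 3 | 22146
SELECT c.name, p.name AS department, c.budget FROM projects c JOIN departments p ON c.department_id = p.id

Execution result:
name | department | budget
Project Epsilon | Operations | 141805
Project Alpha | Engineering | 69446
Project Eta | Operations | 188855
Project Zeta | Research | 155225
Project Beta | Operations | 51794
Project Iota | Operations | 22146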